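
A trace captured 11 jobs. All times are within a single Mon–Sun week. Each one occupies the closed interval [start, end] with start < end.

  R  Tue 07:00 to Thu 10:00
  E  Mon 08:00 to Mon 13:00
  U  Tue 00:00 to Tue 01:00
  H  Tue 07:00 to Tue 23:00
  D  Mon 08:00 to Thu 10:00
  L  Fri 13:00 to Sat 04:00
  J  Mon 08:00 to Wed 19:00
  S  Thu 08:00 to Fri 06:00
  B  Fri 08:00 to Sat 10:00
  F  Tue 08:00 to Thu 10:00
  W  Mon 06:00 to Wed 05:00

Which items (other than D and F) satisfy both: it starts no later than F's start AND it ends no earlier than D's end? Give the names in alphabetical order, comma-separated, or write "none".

R

Conditions: its start is no later than F's start (X.start <= Tue 08:00) AND its end is no earlier than D's end (X.end >= Thu 10:00).
B: start Fri 08:00 <= Tue 08:00? ✗; end Sat 10:00 >= Thu 10:00? ✓ → no.
E: start Mon 08:00 <= Tue 08:00? ✓; end Mon 13:00 >= Thu 10:00? ✗ → no.
H: start Tue 07:00 <= Tue 08:00? ✓; end Tue 23:00 >= Thu 10:00? ✗ → no.
J: start Mon 08:00 <= Tue 08:00? ✓; end Wed 19:00 >= Thu 10:00? ✗ → no.
L: start Fri 13:00 <= Tue 08:00? ✗; end Sat 04:00 >= Thu 10:00? ✓ → no.
R: start Tue 07:00 <= Tue 08:00? ✓; end Thu 10:00 >= Thu 10:00? ✓ → yes.
S: start Thu 08:00 <= Tue 08:00? ✗; end Fri 06:00 >= Thu 10:00? ✓ → no.
U: start Tue 00:00 <= Tue 08:00? ✓; end Tue 01:00 >= Thu 10:00? ✗ → no.
W: start Mon 06:00 <= Tue 08:00? ✓; end Wed 05:00 >= Thu 10:00? ✗ → no.
Result: R.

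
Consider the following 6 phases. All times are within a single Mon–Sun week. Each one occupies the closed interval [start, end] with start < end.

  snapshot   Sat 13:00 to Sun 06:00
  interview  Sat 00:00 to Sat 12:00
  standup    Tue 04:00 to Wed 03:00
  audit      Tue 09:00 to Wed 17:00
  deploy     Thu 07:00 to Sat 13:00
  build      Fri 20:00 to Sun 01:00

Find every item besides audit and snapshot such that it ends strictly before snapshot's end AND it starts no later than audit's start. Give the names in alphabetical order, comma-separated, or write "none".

standup

Conditions: its end is strictly before snapshot's end (X.end < Sun 06:00) AND its start is no later than audit's start (X.start <= Tue 09:00).
build: end Sun 01:00 < Sun 06:00? ✓; start Fri 20:00 <= Tue 09:00? ✗ → no.
deploy: end Sat 13:00 < Sun 06:00? ✓; start Thu 07:00 <= Tue 09:00? ✗ → no.
interview: end Sat 12:00 < Sun 06:00? ✓; start Sat 00:00 <= Tue 09:00? ✗ → no.
standup: end Wed 03:00 < Sun 06:00? ✓; start Tue 04:00 <= Tue 09:00? ✓ → yes.
Result: standup.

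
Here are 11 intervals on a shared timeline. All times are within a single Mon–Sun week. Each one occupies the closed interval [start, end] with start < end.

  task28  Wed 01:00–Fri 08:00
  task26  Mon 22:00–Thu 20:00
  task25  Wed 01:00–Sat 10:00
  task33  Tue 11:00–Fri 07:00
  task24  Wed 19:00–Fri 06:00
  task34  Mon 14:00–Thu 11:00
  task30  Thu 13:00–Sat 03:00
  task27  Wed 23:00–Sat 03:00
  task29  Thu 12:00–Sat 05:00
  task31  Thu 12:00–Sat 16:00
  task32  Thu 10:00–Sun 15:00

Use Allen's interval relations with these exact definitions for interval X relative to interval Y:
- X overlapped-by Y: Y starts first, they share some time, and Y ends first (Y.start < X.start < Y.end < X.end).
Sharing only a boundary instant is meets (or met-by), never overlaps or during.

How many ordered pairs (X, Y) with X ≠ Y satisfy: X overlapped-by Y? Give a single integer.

Checking all 110 ordered pairs for relation 'overlapped-by'; matching pairs in alphabetical order:
(task24, task26): task24 overlapped-by task26 ✓
(task24, task34): task24 overlapped-by task34 ✓
(task25, task26): task25 overlapped-by task26 ✓
(task25, task33): task25 overlapped-by task33 ✓
(task25, task34): task25 overlapped-by task34 ✓
(task26, task34): task26 overlapped-by task34 ✓
(task27, task24): task27 overlapped-by task24 ✓
(task27, task26): task27 overlapped-by task26 ✓
(task27, task28): task27 overlapped-by task28 ✓
(task27, task33): task27 overlapped-by task33 ✓
(task27, task34): task27 overlapped-by task34 ✓
(task28, task26): task28 overlapped-by task26 ✓
(task28, task33): task28 overlapped-by task33 ✓
(task28, task34): task28 overlapped-by task34 ✓
(task29, task24): task29 overlapped-by task24 ✓
(task29, task26): task29 overlapped-by task26 ✓
(task29, task27): task29 overlapped-by task27 ✓
(task29, task28): task29 overlapped-by task28 ✓
(task29, task33): task29 overlapped-by task33 ✓
(task30, task24): task30 overlapped-by task24 ✓
(task30, task26): task30 overlapped-by task26 ✓
(task30, task28): task30 overlapped-by task28 ✓
(task30, task33): task30 overlapped-by task33 ✓
(task31, task24): task31 overlapped-by task24 ✓
... plus 14 further pairs not listed.
Count: 38.

38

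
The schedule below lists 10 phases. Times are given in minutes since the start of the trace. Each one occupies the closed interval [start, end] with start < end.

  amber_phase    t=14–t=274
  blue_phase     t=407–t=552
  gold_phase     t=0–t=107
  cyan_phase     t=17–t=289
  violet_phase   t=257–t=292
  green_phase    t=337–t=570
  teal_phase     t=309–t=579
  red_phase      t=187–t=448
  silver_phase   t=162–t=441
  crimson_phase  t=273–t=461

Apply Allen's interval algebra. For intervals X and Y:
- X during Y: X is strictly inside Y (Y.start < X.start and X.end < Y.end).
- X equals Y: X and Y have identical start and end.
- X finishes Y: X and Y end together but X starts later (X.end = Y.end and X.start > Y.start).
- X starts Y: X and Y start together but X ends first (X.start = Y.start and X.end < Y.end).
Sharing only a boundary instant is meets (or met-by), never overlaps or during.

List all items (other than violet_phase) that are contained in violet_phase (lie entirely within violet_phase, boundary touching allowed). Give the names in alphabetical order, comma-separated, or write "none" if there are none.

none

Target violet_phase = [t=257, t=292].
amber_phase [t=14, t=274] → overlaps → no.
blue_phase [t=407, t=552] → after → no.
crimson_phase [t=273, t=461] → overlapped-by → no.
cyan_phase [t=17, t=289] → overlaps → no.
gold_phase [t=0, t=107] → before → no.
green_phase [t=337, t=570] → after → no.
red_phase [t=187, t=448] → contains → no.
silver_phase [t=162, t=441] → contains → no.
teal_phase [t=309, t=579] → after → no.
Result: none.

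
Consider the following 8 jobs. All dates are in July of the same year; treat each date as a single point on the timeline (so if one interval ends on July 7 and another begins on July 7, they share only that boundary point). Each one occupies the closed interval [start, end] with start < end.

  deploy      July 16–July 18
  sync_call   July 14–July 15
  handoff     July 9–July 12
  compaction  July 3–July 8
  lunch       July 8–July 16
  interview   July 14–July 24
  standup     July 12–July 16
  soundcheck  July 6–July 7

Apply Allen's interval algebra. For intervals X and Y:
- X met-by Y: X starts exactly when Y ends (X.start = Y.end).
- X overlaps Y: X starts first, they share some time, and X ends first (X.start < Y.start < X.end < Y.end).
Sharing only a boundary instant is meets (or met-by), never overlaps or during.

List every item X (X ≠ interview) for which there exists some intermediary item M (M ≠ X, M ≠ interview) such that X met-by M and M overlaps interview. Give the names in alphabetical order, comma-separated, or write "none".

Target interview = [July 14, July 24].
Intermediaries M with M overlaps interview: lunch, standup.
Via lunch — items with X met-by lunch: deploy.
Via standup — items with X met-by standup: deploy.
Union: deploy.

deploy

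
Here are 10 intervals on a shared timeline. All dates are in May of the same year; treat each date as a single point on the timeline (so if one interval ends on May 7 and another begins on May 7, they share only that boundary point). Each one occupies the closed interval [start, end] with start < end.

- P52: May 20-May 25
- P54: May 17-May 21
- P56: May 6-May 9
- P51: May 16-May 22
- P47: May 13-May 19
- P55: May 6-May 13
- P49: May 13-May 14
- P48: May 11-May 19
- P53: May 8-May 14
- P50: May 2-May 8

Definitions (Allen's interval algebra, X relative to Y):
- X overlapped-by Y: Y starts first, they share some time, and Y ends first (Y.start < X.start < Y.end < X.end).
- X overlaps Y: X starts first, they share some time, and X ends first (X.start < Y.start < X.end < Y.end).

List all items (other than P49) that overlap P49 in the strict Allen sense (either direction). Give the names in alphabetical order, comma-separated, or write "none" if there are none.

Target P49 = [May 13, May 14].
P47 [May 13, May 19] → started-by → no.
P48 [May 11, May 19] → contains → no.
P50 [May 2, May 8] → before → no.
P51 [May 16, May 22] → after → no.
P52 [May 20, May 25] → after → no.
P53 [May 8, May 14] → finished-by → no.
P54 [May 17, May 21] → after → no.
P55 [May 6, May 13] → meets → no.
P56 [May 6, May 9] → before → no.
Result: none.

none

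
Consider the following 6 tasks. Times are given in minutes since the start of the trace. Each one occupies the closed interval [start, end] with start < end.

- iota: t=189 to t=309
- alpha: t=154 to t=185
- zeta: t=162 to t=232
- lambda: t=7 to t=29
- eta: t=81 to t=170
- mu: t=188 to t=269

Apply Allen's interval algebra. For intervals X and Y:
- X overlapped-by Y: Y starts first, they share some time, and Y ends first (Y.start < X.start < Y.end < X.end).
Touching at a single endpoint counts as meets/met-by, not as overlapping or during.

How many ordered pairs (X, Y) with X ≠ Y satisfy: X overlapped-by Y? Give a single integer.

6

Checking all 30 ordered pairs for relation 'overlapped-by'; matching pairs in alphabetical order:
(alpha, eta): alpha overlapped-by eta ✓
(iota, mu): iota overlapped-by mu ✓
(iota, zeta): iota overlapped-by zeta ✓
(mu, zeta): mu overlapped-by zeta ✓
(zeta, alpha): zeta overlapped-by alpha ✓
(zeta, eta): zeta overlapped-by eta ✓
Count: 6.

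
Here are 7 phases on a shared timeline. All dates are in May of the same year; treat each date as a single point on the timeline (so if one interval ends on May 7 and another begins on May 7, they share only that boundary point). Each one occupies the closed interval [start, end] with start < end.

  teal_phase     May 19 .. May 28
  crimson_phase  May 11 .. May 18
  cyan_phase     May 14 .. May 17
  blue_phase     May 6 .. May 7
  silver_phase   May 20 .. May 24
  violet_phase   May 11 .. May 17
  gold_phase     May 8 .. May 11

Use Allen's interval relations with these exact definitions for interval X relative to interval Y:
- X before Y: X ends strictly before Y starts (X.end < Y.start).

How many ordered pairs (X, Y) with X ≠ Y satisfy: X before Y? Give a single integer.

15

Checking all 42 ordered pairs for relation 'before'; matching pairs in alphabetical order:
(blue_phase, crimson_phase): blue_phase before crimson_phase ✓
(blue_phase, cyan_phase): blue_phase before cyan_phase ✓
(blue_phase, gold_phase): blue_phase before gold_phase ✓
(blue_phase, silver_phase): blue_phase before silver_phase ✓
(blue_phase, teal_phase): blue_phase before teal_phase ✓
(blue_phase, violet_phase): blue_phase before violet_phase ✓
(crimson_phase, silver_phase): crimson_phase before silver_phase ✓
(crimson_phase, teal_phase): crimson_phase before teal_phase ✓
(cyan_phase, silver_phase): cyan_phase before silver_phase ✓
(cyan_phase, teal_phase): cyan_phase before teal_phase ✓
(gold_phase, cyan_phase): gold_phase before cyan_phase ✓
(gold_phase, silver_phase): gold_phase before silver_phase ✓
(gold_phase, teal_phase): gold_phase before teal_phase ✓
(violet_phase, silver_phase): violet_phase before silver_phase ✓
(violet_phase, teal_phase): violet_phase before teal_phase ✓
Count: 15.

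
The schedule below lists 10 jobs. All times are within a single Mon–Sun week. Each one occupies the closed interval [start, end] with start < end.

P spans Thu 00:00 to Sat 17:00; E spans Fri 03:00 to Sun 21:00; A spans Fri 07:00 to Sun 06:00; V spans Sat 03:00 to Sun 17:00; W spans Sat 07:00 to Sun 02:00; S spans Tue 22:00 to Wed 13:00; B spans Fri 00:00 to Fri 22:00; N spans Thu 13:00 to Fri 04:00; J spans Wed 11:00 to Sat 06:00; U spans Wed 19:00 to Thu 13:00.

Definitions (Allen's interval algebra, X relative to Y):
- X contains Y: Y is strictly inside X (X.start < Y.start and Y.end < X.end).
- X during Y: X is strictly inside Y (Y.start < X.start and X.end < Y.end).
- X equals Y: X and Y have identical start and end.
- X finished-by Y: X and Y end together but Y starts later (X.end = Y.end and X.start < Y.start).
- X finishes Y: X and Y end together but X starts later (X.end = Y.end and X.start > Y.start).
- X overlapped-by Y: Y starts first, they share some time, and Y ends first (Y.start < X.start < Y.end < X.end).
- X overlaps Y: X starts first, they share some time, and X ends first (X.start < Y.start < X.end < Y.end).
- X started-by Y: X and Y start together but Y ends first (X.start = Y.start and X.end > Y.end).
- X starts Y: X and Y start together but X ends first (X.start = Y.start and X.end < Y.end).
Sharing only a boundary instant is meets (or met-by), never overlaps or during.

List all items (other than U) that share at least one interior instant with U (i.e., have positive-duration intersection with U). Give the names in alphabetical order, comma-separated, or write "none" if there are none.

Target U = [Wed 19:00, Thu 13:00].
A [Fri 07:00, Sun 06:00] → after → no.
B [Fri 00:00, Fri 22:00] → after → no.
E [Fri 03:00, Sun 21:00] → after → no.
J [Wed 11:00, Sat 06:00] → contains → yes.
N [Thu 13:00, Fri 04:00] → met-by → no.
P [Thu 00:00, Sat 17:00] → overlapped-by → yes.
S [Tue 22:00, Wed 13:00] → before → no.
V [Sat 03:00, Sun 17:00] → after → no.
W [Sat 07:00, Sun 02:00] → after → no.
Result: J, P.

J, P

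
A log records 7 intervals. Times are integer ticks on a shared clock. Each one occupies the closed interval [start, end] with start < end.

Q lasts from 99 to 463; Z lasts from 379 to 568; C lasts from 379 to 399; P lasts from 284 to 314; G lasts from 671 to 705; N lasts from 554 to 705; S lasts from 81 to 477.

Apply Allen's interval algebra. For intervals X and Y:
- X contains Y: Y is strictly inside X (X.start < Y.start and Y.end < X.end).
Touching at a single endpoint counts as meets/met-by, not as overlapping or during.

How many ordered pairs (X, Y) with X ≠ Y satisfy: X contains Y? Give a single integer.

Checking all 42 ordered pairs for relation 'contains'; matching pairs in alphabetical order:
(Q, C): Q contains C ✓
(Q, P): Q contains P ✓
(S, C): S contains C ✓
(S, P): S contains P ✓
(S, Q): S contains Q ✓
Count: 5.

5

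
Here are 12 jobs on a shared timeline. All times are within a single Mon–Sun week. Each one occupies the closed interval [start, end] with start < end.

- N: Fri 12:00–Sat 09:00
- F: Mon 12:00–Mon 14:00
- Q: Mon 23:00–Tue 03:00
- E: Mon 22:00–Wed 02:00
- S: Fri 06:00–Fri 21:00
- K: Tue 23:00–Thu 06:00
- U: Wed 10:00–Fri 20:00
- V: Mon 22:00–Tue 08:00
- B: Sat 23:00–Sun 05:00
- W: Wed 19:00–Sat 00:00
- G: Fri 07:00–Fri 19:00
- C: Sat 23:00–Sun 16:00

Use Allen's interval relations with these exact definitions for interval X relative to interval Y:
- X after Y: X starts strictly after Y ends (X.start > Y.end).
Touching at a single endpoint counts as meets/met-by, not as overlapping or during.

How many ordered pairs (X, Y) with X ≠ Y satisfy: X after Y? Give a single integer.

49

Checking all 132 ordered pairs for relation 'after'; matching pairs in alphabetical order:
(B, E): B after E ✓
(B, F): B after F ✓
(B, G): B after G ✓
(B, K): B after K ✓
(B, N): B after N ✓
(B, Q): B after Q ✓
(B, S): B after S ✓
(B, U): B after U ✓
(B, V): B after V ✓
(B, W): B after W ✓
(C, E): C after E ✓
(C, F): C after F ✓
(C, G): C after G ✓
(C, K): C after K ✓
(C, N): C after N ✓
(C, Q): C after Q ✓
(C, S): C after S ✓
(C, U): C after U ✓
(C, V): C after V ✓
(C, W): C after W ✓
(E, F): E after F ✓
(G, E): G after E ✓
(G, F): G after F ✓
(G, K): G after K ✓
... plus 25 further pairs not listed.
Count: 49.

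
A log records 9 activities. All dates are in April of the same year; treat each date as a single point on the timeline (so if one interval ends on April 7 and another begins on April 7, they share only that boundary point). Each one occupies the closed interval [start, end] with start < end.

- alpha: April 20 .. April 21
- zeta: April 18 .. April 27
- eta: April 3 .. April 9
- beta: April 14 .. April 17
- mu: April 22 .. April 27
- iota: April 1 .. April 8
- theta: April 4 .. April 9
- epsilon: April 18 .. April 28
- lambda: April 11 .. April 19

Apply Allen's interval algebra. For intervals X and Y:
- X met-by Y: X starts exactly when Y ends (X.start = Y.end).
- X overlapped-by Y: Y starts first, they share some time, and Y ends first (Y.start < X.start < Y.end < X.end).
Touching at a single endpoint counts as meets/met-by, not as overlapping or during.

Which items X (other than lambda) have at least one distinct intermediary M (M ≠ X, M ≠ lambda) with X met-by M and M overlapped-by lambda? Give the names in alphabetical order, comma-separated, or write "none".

none

Target lambda = [April 11, April 19].
Intermediaries M with M overlapped-by lambda: epsilon, zeta.
Via epsilon — items with X met-by epsilon: none.
Via zeta — items with X met-by zeta: none.
Union: none.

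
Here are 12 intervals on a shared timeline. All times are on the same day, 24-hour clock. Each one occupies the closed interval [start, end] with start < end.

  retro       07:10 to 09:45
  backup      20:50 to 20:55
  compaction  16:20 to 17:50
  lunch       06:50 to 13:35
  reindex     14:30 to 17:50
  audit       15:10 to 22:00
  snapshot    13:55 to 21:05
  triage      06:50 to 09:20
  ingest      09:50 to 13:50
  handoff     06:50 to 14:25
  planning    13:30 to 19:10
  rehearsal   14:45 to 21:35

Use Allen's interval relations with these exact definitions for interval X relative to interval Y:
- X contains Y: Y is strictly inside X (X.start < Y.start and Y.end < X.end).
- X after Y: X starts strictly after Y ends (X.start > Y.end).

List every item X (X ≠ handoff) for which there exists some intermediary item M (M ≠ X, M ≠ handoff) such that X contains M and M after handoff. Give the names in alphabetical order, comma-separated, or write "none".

Target handoff = [06:50, 14:25].
Intermediaries M with M after handoff: audit, backup, compaction, rehearsal, reindex.
Via audit — items with X contains audit: none.
Via backup — items with X contains backup: audit, rehearsal, snapshot.
Via compaction — items with X contains compaction: audit, planning, rehearsal, snapshot.
Via rehearsal — items with X contains rehearsal: none.
Via reindex — items with X contains reindex: planning, snapshot.
Union: audit, planning, rehearsal, snapshot.

audit, planning, rehearsal, snapshot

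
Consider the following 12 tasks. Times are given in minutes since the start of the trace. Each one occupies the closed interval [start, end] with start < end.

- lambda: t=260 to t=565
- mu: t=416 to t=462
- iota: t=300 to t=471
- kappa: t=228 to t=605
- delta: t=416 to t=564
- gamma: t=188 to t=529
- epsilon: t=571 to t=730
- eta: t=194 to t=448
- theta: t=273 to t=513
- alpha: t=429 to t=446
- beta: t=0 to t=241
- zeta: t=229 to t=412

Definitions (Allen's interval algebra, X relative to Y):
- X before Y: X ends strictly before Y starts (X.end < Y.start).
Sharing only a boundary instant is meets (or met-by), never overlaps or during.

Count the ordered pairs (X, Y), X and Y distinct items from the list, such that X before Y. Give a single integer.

Checking all 132 ordered pairs for relation 'before'; matching pairs in alphabetical order:
(alpha, epsilon): alpha before epsilon ✓
(beta, alpha): beta before alpha ✓
(beta, delta): beta before delta ✓
(beta, epsilon): beta before epsilon ✓
(beta, iota): beta before iota ✓
(beta, lambda): beta before lambda ✓
(beta, mu): beta before mu ✓
(beta, theta): beta before theta ✓
(delta, epsilon): delta before epsilon ✓
(eta, epsilon): eta before epsilon ✓
(gamma, epsilon): gamma before epsilon ✓
(iota, epsilon): iota before epsilon ✓
(lambda, epsilon): lambda before epsilon ✓
(mu, epsilon): mu before epsilon ✓
(theta, epsilon): theta before epsilon ✓
(zeta, alpha): zeta before alpha ✓
(zeta, delta): zeta before delta ✓
(zeta, epsilon): zeta before epsilon ✓
(zeta, mu): zeta before mu ✓
Count: 19.

19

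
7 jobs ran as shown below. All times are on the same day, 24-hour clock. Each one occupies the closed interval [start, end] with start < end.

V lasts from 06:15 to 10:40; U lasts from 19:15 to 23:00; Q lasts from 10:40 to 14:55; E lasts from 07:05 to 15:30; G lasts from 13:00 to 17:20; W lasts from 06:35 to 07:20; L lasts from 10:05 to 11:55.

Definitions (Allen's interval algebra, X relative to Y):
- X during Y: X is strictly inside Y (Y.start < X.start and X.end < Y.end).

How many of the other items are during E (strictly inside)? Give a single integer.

2

Target E = [07:05, 15:30].
G [13:00, 17:20] → overlapped-by → no.
L [10:05, 11:55] → during → counts.
Q [10:40, 14:55] → during → counts.
U [19:15, 23:00] → after → no.
V [06:15, 10:40] → overlaps → no.
W [06:35, 07:20] → overlaps → no.
Total: 2.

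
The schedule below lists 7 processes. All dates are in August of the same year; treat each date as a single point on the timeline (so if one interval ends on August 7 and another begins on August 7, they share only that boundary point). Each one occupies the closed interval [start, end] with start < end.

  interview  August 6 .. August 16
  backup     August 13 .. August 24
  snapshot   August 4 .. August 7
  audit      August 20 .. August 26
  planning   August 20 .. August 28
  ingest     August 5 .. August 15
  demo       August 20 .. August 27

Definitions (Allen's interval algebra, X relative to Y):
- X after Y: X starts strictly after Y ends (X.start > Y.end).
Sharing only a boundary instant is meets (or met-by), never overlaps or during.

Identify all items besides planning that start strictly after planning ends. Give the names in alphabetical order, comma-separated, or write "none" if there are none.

none

Target planning = [August 20, August 28].
audit [August 20, August 26] → starts → no.
backup [August 13, August 24] → overlaps → no.
demo [August 20, August 27] → starts → no.
ingest [August 5, August 15] → before → no.
interview [August 6, August 16] → before → no.
snapshot [August 4, August 7] → before → no.
Result: none.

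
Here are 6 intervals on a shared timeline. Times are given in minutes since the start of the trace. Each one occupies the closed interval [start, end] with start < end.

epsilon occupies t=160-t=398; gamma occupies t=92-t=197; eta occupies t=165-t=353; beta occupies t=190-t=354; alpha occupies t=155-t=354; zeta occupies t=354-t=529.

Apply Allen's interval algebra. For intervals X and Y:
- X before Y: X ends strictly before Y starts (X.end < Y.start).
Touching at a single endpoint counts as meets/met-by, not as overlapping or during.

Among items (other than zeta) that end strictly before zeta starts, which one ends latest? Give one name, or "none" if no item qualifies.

eta

Target zeta = [t=354, t=529].
alpha [t=155, t=354] → meets → excluded.
beta [t=190, t=354] → meets → excluded.
epsilon [t=160, t=398] → overlaps → excluded.
eta [t=165, t=353] → before → candidate.
gamma [t=92, t=197] → before → candidate.
Among candidates, latest end is t=353 → eta.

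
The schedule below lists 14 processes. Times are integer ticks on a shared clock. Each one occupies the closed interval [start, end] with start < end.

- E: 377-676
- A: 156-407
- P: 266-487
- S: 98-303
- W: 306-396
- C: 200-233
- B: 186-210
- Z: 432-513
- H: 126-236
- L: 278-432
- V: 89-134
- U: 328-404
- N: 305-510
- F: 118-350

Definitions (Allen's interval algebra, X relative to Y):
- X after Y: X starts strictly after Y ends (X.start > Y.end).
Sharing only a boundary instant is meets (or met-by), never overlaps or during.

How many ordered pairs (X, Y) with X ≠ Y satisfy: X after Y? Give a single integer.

41

Checking all 182 ordered pairs for relation 'after'; matching pairs in alphabetical order:
(A, V): A after V ✓
(B, V): B after V ✓
(C, V): C after V ✓
(E, B): E after B ✓
(E, C): E after C ✓
(E, F): E after F ✓
(E, H): E after H ✓
(E, S): E after S ✓
(E, V): E after V ✓
(L, B): L after B ✓
(L, C): L after C ✓
(L, H): L after H ✓
(L, V): L after V ✓
(N, B): N after B ✓
(N, C): N after C ✓
(N, H): N after H ✓
(N, S): N after S ✓
(N, V): N after V ✓
(P, B): P after B ✓
(P, C): P after C ✓
(P, H): P after H ✓
(P, V): P after V ✓
(U, B): U after B ✓
(U, C): U after C ✓
... plus 17 further pairs not listed.
Count: 41.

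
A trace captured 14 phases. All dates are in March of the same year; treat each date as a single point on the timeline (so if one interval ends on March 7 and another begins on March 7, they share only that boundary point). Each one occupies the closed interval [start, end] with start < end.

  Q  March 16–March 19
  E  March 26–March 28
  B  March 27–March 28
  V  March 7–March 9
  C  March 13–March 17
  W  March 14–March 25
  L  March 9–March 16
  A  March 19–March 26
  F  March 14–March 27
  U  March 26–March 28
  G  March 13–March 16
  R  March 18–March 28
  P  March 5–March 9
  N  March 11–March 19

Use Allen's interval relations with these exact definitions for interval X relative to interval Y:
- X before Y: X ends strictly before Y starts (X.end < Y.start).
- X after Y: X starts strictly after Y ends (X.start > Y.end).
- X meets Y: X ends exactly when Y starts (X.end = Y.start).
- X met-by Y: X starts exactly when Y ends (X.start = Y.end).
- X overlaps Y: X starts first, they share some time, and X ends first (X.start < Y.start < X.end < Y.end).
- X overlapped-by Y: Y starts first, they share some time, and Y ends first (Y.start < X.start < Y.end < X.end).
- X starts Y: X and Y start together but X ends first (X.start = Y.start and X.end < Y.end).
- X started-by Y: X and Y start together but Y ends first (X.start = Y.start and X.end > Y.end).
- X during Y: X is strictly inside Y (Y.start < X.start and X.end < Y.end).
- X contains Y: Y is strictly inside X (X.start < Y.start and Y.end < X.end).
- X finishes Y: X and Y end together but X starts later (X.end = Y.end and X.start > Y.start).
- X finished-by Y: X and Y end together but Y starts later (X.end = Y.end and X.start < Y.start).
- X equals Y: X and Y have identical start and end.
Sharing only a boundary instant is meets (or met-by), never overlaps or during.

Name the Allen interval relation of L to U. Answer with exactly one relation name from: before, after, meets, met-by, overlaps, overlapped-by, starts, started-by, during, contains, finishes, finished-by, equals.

before

L = [March 9, March 16]; U = [March 26, March 28].
Compare endpoints: L.start < U.start, L.start < U.end, L.end < U.start, L.end < U.end.
That pattern is 'before'.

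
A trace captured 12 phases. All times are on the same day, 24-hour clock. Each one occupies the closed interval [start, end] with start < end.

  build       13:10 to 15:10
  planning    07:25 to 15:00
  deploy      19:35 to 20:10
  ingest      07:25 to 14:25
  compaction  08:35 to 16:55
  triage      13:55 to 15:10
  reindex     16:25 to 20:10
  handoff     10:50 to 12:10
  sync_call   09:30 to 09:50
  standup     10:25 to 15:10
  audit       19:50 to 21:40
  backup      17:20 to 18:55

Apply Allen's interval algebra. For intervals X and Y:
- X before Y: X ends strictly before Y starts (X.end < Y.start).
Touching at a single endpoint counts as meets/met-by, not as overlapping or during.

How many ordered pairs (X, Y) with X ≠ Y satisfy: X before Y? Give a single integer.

Checking all 132 ordered pairs for relation 'before'; matching pairs in alphabetical order:
(backup, audit): backup before audit ✓
(backup, deploy): backup before deploy ✓
(build, audit): build before audit ✓
(build, backup): build before backup ✓
(build, deploy): build before deploy ✓
(build, reindex): build before reindex ✓
(compaction, audit): compaction before audit ✓
(compaction, backup): compaction before backup ✓
(compaction, deploy): compaction before deploy ✓
(handoff, audit): handoff before audit ✓
(handoff, backup): handoff before backup ✓
(handoff, build): handoff before build ✓
(handoff, deploy): handoff before deploy ✓
(handoff, reindex): handoff before reindex ✓
(handoff, triage): handoff before triage ✓
(ingest, audit): ingest before audit ✓
(ingest, backup): ingest before backup ✓
(ingest, deploy): ingest before deploy ✓
(ingest, reindex): ingest before reindex ✓
(planning, audit): planning before audit ✓
(planning, backup): planning before backup ✓
(planning, deploy): planning before deploy ✓
(planning, reindex): planning before reindex ✓
(standup, audit): standup before audit ✓
... plus 15 further pairs not listed.
Count: 39.

39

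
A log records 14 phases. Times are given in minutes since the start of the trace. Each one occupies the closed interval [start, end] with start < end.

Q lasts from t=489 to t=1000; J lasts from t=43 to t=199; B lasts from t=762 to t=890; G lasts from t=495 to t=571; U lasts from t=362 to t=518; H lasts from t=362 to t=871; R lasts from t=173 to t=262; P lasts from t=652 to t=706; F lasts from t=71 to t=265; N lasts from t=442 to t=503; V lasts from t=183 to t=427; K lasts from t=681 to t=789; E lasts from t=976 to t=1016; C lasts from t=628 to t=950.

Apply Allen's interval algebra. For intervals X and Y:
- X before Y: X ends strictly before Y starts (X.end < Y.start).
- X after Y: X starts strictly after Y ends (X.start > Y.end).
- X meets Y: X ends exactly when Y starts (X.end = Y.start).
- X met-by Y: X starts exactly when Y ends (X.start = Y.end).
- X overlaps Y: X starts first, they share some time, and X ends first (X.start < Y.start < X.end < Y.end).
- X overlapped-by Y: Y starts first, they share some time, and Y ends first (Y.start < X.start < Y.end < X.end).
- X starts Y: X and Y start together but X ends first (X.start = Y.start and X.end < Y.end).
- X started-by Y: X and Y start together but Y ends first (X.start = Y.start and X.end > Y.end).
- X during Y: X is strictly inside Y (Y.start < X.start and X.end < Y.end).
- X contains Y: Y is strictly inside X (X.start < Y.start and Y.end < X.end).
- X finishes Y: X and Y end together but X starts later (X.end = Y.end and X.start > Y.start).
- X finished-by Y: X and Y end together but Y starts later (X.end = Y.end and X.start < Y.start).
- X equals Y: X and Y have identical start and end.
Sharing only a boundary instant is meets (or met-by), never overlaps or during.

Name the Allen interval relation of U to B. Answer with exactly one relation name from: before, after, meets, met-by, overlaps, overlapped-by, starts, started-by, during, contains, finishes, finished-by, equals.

U = [t=362, t=518]; B = [t=762, t=890].
Compare endpoints: U.start < B.start, U.start < B.end, U.end < B.start, U.end < B.end.
That pattern is 'before'.

before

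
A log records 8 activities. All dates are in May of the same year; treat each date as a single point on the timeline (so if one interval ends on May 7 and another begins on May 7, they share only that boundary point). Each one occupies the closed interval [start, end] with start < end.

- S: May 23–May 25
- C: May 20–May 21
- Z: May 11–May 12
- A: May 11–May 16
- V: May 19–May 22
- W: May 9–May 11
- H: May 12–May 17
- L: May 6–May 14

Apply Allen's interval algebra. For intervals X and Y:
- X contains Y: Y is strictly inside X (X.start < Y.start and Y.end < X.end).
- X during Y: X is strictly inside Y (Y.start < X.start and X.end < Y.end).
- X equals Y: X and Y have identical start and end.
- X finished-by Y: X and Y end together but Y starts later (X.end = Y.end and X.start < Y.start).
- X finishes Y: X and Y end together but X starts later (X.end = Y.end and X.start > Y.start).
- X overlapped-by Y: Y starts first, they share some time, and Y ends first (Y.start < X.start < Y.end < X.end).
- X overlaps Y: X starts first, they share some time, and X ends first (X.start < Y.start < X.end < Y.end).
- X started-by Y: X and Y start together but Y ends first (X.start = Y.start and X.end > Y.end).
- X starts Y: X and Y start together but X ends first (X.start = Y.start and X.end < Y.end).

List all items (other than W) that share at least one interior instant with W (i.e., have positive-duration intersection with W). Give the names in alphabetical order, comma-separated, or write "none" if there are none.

L

Target W = [May 9, May 11].
A [May 11, May 16] → met-by → no.
C [May 20, May 21] → after → no.
H [May 12, May 17] → after → no.
L [May 6, May 14] → contains → yes.
S [May 23, May 25] → after → no.
V [May 19, May 22] → after → no.
Z [May 11, May 12] → met-by → no.
Result: L.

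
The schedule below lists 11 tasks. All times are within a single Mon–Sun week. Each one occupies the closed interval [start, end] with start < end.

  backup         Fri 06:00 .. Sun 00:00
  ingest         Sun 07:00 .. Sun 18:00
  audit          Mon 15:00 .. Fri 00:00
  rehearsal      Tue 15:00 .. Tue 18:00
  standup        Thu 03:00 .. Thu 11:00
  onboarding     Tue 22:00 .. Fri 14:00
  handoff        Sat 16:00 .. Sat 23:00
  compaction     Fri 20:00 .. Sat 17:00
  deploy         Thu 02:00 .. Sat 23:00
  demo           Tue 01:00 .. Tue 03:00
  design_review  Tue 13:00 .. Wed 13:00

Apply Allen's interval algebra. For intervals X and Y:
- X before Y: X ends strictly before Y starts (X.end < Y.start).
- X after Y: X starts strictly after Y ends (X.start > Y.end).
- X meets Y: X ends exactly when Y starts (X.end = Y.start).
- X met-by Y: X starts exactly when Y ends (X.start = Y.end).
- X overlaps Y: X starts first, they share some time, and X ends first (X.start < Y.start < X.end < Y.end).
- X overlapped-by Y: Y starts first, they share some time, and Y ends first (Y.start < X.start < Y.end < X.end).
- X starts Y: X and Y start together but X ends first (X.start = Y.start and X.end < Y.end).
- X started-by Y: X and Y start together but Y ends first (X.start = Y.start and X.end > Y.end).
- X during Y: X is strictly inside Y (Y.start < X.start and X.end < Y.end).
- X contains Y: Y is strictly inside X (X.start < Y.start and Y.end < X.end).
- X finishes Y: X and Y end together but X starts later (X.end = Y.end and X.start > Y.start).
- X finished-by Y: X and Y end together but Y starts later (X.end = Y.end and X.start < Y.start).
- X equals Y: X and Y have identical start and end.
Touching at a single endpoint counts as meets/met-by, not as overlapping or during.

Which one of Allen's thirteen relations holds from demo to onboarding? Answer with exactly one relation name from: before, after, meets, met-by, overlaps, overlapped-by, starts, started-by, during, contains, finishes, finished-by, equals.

before

demo = [Tue 01:00, Tue 03:00]; onboarding = [Tue 22:00, Fri 14:00].
Compare endpoints: demo.start < onboarding.start, demo.start < onboarding.end, demo.end < onboarding.start, demo.end < onboarding.end.
That pattern is 'before'.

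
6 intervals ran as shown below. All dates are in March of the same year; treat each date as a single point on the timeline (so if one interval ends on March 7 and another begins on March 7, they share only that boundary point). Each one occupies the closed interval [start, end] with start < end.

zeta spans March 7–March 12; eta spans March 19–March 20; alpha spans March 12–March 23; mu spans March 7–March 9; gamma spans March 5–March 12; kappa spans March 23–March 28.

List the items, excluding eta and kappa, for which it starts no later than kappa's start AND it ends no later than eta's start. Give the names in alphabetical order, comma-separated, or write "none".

gamma, mu, zeta

Conditions: its start is no later than kappa's start (X.start <= March 23) AND its end is no later than eta's start (X.end <= March 19).
alpha: start March 12 <= March 23? ✓; end March 23 <= March 19? ✗ → no.
gamma: start March 5 <= March 23? ✓; end March 12 <= March 19? ✓ → yes.
mu: start March 7 <= March 23? ✓; end March 9 <= March 19? ✓ → yes.
zeta: start March 7 <= March 23? ✓; end March 12 <= March 19? ✓ → yes.
Result: gamma, mu, zeta.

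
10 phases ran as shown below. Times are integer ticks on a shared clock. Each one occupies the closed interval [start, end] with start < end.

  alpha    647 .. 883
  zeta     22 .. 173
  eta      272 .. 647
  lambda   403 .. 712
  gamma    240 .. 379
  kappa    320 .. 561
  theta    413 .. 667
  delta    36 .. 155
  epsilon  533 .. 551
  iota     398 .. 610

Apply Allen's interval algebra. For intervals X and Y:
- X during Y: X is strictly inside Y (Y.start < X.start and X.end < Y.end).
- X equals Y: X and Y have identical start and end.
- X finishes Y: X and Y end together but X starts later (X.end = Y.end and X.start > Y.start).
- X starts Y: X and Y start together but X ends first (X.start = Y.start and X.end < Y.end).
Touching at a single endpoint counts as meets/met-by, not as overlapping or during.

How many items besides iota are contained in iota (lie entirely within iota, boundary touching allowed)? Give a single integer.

1

Target iota = [398, 610].
alpha [647, 883] → after → no.
delta [36, 155] → before → no.
epsilon [533, 551] → during → counts.
eta [272, 647] → contains → no.
gamma [240, 379] → before → no.
kappa [320, 561] → overlaps → no.
lambda [403, 712] → overlapped-by → no.
theta [413, 667] → overlapped-by → no.
zeta [22, 173] → before → no.
Total: 1.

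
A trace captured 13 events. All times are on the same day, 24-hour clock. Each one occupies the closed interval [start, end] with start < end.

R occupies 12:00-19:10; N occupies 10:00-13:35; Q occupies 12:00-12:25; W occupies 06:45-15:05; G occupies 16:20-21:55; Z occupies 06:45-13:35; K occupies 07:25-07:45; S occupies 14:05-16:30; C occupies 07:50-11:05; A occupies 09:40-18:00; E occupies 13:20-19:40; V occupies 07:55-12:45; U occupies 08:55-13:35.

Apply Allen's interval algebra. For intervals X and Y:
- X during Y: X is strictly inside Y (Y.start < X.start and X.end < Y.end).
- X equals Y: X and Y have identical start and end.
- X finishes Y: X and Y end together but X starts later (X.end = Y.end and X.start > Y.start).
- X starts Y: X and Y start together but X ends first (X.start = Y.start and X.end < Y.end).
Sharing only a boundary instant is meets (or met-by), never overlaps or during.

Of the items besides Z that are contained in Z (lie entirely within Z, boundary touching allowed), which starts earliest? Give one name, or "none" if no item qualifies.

Target Z = [06:45, 13:35].
A [09:40, 18:00] → overlapped-by → excluded.
C [07:50, 11:05] → during → candidate.
E [13:20, 19:40] → overlapped-by → excluded.
G [16:20, 21:55] → after → excluded.
K [07:25, 07:45] → during → candidate.
N [10:00, 13:35] → finishes → candidate.
Q [12:00, 12:25] → during → candidate.
R [12:00, 19:10] → overlapped-by → excluded.
S [14:05, 16:30] → after → excluded.
U [08:55, 13:35] → finishes → candidate.
V [07:55, 12:45] → during → candidate.
W [06:45, 15:05] → started-by → excluded.
Among candidates, earliest start is 07:25 → K.

K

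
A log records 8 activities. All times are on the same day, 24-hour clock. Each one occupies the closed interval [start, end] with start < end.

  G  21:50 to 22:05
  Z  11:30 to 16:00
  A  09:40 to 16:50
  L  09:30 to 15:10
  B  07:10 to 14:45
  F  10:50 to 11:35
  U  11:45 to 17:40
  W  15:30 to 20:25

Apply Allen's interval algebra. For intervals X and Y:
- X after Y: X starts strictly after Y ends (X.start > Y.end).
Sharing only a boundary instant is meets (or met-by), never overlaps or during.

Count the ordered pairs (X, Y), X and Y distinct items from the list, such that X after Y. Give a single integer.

11

Checking all 56 ordered pairs for relation 'after'; matching pairs in alphabetical order:
(G, A): G after A ✓
(G, B): G after B ✓
(G, F): G after F ✓
(G, L): G after L ✓
(G, U): G after U ✓
(G, W): G after W ✓
(G, Z): G after Z ✓
(U, F): U after F ✓
(W, B): W after B ✓
(W, F): W after F ✓
(W, L): W after L ✓
Count: 11.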